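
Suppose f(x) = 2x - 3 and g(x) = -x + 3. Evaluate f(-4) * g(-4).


-77


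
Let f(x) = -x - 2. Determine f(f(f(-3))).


f(-3) = 1
f(1) = -3
f(-3) = 1

1


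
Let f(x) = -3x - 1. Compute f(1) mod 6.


f(1) = -4
-4 mod 6 = 2

2


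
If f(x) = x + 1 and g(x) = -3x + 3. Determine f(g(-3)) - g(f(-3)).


f(g(-3)) = 13
g(f(-3)) = 9
Difference = 4

4


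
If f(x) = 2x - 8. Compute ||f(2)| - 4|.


f(2) = -4
|-4| = 4
|4 - 4| = 0

0


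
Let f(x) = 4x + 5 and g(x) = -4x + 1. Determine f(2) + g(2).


f(2) = 13
g(2) = -7
Sum = 6

6


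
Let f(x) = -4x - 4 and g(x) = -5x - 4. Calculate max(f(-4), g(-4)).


f(-4) = 12
g(-4) = 16
max = 16

16


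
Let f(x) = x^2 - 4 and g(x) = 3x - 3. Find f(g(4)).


g(4) = 9
f(9) = 1*(9)^2 - 4 = 77

77


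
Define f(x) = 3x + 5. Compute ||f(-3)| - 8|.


f(-3) = -4
|-4| = 4
|4 - 8| = 4

4


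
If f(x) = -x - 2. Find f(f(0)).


0


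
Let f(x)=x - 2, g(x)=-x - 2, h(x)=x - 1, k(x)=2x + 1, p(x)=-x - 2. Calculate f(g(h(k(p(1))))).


p(1) = -3
k(-3) = -5
h(-5) = -6
g(-6) = 4
f(4) = 2

2


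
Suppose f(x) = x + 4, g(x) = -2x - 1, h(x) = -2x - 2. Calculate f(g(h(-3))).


-5


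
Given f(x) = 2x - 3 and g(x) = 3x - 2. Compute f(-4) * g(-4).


f(-4) = -11
g(-4) = -14
Product = 154

154


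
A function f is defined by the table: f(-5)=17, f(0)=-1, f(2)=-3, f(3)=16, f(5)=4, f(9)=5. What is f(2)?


-3


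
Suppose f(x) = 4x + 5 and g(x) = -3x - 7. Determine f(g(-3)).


g(-3) = 2
f(2) = 13

13


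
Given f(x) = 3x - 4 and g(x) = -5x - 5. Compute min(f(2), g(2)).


-15


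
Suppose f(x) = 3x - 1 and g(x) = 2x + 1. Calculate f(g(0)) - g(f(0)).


f(g(0)) = 2
g(f(0)) = -1
Difference = 3

3


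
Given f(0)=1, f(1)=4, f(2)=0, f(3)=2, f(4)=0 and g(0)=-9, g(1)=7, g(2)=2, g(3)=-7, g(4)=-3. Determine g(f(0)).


f(0) = 1
g(1) = 7

7


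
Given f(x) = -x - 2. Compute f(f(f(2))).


f(2) = -4
f(-4) = 2
f(2) = -4

-4


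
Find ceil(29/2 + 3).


29/2 = 14.5
14.5 + 3 = 17.5
ceil(17.5) = 18

18


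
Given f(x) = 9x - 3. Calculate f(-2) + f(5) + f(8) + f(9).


f(-2) = -21
f(5) = 42
f(8) = 69
f(9) = 78
Sum = 168

168


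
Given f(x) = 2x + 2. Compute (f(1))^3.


64


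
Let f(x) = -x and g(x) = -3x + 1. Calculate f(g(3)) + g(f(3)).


f(g(3)) = 8
g(f(3)) = 10
Sum = 18

18


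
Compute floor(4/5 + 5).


4/5 = 0.8
0.8 + 5 = 5.8
floor(5.8) = 5

5


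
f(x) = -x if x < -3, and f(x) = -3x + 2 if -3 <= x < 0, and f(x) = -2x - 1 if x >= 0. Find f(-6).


-6 satisfies x < -3
f(-6) = 6

6


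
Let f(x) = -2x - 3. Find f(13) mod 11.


f(13) = -29
-29 mod 11 = 4

4


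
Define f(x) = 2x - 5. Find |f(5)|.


f(5) = 5
|5| = 5

5


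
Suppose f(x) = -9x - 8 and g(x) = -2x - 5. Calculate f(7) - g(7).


-52


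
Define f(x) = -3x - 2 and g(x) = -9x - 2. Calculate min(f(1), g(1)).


f(1) = -5
g(1) = -11
min = -11

-11


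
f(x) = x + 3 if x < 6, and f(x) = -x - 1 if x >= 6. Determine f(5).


8


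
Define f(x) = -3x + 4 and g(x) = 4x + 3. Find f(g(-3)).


g(-3) = -9
f(-9) = 31

31


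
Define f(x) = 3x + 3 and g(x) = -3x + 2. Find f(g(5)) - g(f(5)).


f(g(5)) = -36
g(f(5)) = -52
Difference = 16

16


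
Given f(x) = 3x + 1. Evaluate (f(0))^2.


1


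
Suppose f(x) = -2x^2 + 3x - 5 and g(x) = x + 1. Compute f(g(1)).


-7


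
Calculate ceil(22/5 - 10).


22/5 = 4.4
4.4 - 10 = -5.6
ceil(-5.6) = -5

-5


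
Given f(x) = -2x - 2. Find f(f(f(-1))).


f(-1) = 0
f(0) = -2
f(-2) = 2

2


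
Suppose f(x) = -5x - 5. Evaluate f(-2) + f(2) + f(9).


f(-2) = 5
f(2) = -15
f(9) = -50
Sum = -60

-60


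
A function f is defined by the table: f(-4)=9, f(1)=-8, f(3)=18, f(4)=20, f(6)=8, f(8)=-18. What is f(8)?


-18


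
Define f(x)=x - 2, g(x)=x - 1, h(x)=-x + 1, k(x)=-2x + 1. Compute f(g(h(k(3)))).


k(3) = -5
h(-5) = 6
g(6) = 5
f(5) = 3

3


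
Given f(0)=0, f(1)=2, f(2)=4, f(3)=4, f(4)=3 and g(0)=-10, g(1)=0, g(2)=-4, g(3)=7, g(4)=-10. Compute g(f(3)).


f(3) = 4
g(4) = -10

-10


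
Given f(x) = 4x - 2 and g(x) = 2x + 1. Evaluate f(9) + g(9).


f(9) = 34
g(9) = 19
Sum = 53

53


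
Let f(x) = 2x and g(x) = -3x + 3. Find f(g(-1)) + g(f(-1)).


f(g(-1)) = 12
g(f(-1)) = 9
Sum = 21

21


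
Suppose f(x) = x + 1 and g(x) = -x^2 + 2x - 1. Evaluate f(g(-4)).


g(-4) = -25
f(-25) = -24

-24


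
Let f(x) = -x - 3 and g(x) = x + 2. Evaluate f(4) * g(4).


f(4) = -7
g(4) = 6
Product = -42

-42


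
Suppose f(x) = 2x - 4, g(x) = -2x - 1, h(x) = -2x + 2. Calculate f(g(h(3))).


10


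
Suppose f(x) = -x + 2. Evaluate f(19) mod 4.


f(19) = -17
-17 mod 4 = 3

3


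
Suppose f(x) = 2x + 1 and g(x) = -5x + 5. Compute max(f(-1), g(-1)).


f(-1) = -1
g(-1) = 10
max = 10

10


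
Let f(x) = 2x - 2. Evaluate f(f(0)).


f(0) = -2
f(-2) = -6

-6


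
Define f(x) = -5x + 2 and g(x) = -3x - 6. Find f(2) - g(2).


f(2) = -8
g(2) = -12
Difference = 4

4


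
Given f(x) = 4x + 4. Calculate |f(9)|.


f(9) = 40
|40| = 40

40


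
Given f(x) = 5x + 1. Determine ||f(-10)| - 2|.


f(-10) = -49
|-49| = 49
|49 - 2| = 47

47


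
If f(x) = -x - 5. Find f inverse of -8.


Solve -x - 5 = -8
x = (-8 + 5) / (-1) = 3

3


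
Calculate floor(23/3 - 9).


23/3 = 7.6667
7.6667 - 9 = -1.3333
floor(-1.3333) = -2

-2


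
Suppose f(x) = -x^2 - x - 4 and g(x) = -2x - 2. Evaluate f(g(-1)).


g(-1) = 0
f(0) = (-1)*(0)^2 - 1*(0) - 4 = -4

-4


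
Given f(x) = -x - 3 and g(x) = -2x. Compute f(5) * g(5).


f(5) = -8
g(5) = -10
Product = 80

80


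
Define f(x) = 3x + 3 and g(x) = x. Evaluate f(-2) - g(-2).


f(-2) = -3
g(-2) = -2
Difference = -1

-1


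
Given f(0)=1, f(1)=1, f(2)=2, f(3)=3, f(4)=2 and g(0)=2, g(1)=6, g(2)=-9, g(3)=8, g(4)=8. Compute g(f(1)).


f(1) = 1
g(1) = 6

6


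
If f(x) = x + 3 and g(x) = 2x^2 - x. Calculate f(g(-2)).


g(-2) = 10
f(10) = 13

13


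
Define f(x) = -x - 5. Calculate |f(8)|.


13


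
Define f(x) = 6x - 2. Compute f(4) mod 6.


f(4) = 22
22 mod 6 = 4

4


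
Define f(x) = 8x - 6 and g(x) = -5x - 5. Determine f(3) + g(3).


f(3) = 18
g(3) = -20
Sum = -2

-2


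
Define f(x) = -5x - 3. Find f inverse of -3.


Solve -5x - 3 = -3
x = (-3 + 3) / (-5) = 0

0


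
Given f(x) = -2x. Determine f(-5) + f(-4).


f(-5) = 10
f(-4) = 8
Sum = 18

18


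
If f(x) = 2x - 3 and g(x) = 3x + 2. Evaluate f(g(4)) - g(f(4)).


f(g(4)) = 25
g(f(4)) = 17
Difference = 8

8


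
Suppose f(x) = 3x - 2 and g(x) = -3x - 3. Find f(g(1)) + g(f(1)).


f(g(1)) = -20
g(f(1)) = -6
Sum = -26

-26


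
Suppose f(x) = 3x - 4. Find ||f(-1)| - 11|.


f(-1) = -7
|-7| = 7
|7 - 11| = 4

4


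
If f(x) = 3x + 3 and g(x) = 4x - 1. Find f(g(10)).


g(10) = 39
f(39) = 120

120


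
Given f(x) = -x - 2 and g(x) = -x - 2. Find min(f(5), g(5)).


f(5) = -7
g(5) = -7
min = -7

-7


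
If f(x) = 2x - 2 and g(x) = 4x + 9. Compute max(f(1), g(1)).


f(1) = 0
g(1) = 13
max = 13

13


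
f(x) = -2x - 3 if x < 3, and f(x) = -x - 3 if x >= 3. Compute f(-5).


-5 satisfies x < 3
f(-5) = 7

7


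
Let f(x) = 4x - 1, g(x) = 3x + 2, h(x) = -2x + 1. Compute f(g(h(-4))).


h(-4) = 9
g(9) = 29
f(29) = 115

115


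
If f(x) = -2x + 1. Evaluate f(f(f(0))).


3


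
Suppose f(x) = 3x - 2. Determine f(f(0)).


-8


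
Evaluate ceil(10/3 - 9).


-5


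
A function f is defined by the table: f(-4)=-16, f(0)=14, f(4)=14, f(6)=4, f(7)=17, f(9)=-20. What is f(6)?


Reading from the table at x = 6

4


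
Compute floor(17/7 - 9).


17/7 = 2.4286
2.4286 - 9 = -6.5714
floor(-6.5714) = -7

-7


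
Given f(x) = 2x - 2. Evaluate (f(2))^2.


f(2) = 2
(2)^2 = 4

4


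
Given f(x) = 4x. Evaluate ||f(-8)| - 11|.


f(-8) = -32
|-32| = 32
|32 - 11| = 21

21


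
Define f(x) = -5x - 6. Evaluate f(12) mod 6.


f(12) = -66
-66 mod 6 = 0

0


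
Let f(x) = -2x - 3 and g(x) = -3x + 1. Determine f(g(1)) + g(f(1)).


f(g(1)) = 1
g(f(1)) = 16
Sum = 17

17


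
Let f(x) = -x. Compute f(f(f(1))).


f(1) = -1
f(-1) = 1
f(1) = -1

-1


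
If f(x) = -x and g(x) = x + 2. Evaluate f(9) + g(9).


f(9) = -9
g(9) = 11
Sum = 2

2


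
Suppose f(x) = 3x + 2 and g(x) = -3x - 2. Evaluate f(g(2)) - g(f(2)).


f(g(2)) = -22
g(f(2)) = -26
Difference = 4

4


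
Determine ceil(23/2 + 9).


23/2 = 11.5
11.5 + 9 = 20.5
ceil(20.5) = 21

21


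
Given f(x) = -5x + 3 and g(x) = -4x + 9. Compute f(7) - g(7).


f(7) = -32
g(7) = -19
Difference = -13

-13


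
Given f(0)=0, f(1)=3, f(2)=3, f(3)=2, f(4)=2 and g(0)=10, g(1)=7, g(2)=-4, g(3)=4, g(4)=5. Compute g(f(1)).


f(1) = 3
g(3) = 4

4


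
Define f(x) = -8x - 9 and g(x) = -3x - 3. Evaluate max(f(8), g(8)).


-27


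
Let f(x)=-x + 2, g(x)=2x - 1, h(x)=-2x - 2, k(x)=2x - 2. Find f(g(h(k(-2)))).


k(-2) = -6
h(-6) = 10
g(10) = 19
f(19) = -17

-17


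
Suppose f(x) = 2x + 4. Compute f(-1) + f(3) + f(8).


f(-1) = 2
f(3) = 10
f(8) = 20
Sum = 32

32


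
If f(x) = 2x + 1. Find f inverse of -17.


Solve 2x + 1 = -17
x = (-17 - 1) / 2 = -9

-9


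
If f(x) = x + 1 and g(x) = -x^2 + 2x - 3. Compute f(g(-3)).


g(-3) = -18
f(-18) = -17

-17


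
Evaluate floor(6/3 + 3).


6/3 = 2
2 + 3 = 5
floor(5) = 5

5


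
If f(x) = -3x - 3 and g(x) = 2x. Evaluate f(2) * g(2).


f(2) = -9
g(2) = 4
Product = -36

-36


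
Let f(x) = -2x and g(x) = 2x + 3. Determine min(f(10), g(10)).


f(10) = -20
g(10) = 23
min = -20

-20


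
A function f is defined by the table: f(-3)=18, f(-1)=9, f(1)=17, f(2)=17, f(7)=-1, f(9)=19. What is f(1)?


17


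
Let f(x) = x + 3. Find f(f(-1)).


f(-1) = 2
f(2) = 5

5


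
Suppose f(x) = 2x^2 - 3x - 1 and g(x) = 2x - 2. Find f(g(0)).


g(0) = -2
f(-2) = 2*(-2)^2 - 3*(-2) - 1 = 13

13


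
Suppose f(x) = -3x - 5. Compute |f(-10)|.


f(-10) = 25
|25| = 25

25


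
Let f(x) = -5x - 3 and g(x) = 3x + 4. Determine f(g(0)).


g(0) = 4
f(4) = -23

-23


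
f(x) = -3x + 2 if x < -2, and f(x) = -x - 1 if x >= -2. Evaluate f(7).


7 satisfies x >= -2
f(7) = -8

-8


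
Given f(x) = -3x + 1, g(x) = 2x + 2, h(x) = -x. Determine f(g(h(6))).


h(6) = -6
g(-6) = -10
f(-10) = 31

31


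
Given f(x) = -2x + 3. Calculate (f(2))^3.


f(2) = -1
(-1)^3 = -1

-1


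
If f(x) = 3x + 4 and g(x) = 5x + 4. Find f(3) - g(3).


f(3) = 13
g(3) = 19
Difference = -6

-6


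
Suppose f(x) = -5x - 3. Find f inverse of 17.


Solve -5x - 3 = 17
x = (17 + 3) / (-5) = -4

-4


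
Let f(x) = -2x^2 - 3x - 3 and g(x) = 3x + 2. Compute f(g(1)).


g(1) = 5
f(5) = (-2)*(5)^2 - 3*(5) - 3 = -68

-68


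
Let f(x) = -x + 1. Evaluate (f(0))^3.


f(0) = 1
(1)^3 = 1

1


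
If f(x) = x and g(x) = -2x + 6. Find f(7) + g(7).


f(7) = 7
g(7) = -8
Sum = -1

-1


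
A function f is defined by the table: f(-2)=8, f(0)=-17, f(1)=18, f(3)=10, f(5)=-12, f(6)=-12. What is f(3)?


Reading from the table at x = 3

10


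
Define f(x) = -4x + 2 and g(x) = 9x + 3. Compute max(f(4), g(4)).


f(4) = -14
g(4) = 39
max = 39

39


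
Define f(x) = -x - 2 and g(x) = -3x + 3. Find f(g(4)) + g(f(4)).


f(g(4)) = 7
g(f(4)) = 21
Sum = 28

28


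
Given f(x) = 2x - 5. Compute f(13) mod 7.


f(13) = 21
21 mod 7 = 0

0


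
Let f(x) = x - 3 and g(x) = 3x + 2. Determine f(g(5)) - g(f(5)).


f(g(5)) = 14
g(f(5)) = 8
Difference = 6

6


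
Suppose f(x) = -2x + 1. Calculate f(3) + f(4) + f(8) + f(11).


-48


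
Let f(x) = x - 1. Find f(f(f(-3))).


f(-3) = -4
f(-4) = -5
f(-5) = -6

-6


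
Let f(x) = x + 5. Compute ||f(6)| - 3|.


f(6) = 11
|11| = 11
|11 - 3| = 8

8


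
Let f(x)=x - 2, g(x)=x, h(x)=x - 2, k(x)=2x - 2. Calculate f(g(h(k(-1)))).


k(-1) = -4
h(-4) = -6
g(-6) = -6
f(-6) = -8

-8


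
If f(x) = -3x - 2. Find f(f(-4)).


-32


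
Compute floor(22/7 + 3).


22/7 = 3.1429
3.1429 + 3 = 6.1429
floor(6.1429) = 6

6


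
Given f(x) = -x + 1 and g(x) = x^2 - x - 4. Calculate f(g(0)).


g(0) = -4
f(-4) = 5

5


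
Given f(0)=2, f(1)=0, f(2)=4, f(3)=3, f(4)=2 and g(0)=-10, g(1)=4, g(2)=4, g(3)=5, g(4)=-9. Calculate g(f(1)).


f(1) = 0
g(0) = -10

-10


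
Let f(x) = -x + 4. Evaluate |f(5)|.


f(5) = -1
|-1| = 1

1


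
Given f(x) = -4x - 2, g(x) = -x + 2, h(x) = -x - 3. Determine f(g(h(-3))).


h(-3) = 0
g(0) = 2
f(2) = -10

-10


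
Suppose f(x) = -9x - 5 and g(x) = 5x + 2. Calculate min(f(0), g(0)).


f(0) = -5
g(0) = 2
min = -5

-5


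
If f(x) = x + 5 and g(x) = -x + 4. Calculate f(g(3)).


6


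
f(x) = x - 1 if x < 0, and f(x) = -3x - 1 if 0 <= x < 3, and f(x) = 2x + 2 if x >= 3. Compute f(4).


4 satisfies x >= 3
f(4) = 10

10


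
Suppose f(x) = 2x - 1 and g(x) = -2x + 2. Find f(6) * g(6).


f(6) = 11
g(6) = -10
Product = -110

-110


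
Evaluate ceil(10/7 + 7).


10/7 = 1.4286
1.4286 + 7 = 8.4286
ceil(8.4286) = 9

9


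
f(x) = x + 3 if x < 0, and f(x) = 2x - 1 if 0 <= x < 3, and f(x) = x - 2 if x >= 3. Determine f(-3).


-3 satisfies x < 0
f(-3) = 0

0


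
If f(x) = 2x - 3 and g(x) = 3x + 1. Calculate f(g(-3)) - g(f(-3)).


7


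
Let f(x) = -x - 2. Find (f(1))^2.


f(1) = -3
(-3)^2 = 9

9


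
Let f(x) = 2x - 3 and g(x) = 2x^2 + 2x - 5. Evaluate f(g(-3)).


g(-3) = 7
f(7) = 11

11


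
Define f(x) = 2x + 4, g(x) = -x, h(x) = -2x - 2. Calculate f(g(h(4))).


h(4) = -10
g(-10) = 10
f(10) = 24

24


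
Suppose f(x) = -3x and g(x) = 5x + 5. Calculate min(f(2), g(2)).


f(2) = -6
g(2) = 15
min = -6

-6


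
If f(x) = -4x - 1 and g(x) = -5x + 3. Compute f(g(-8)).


g(-8) = 43
f(43) = -173

-173


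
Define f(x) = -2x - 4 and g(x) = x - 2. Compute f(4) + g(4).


f(4) = -12
g(4) = 2
Sum = -10

-10


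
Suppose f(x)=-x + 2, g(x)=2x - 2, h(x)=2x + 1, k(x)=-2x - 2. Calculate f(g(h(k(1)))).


18


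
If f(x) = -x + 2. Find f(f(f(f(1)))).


f(1) = 1
f(1) = 1
f(1) = 1
f(1) = 1

1


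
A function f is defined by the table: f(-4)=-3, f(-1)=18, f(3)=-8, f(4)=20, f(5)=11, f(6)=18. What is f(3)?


-8


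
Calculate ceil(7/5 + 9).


7/5 = 1.4
1.4 + 9 = 10.4
ceil(10.4) = 11

11


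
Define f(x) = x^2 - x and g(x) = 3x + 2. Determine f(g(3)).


g(3) = 11
f(11) = 1*(11)^2 - 1*(11) = 110

110


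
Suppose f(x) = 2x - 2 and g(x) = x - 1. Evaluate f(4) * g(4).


f(4) = 6
g(4) = 3
Product = 18

18


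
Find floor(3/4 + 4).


3/4 = 0.75
0.75 + 4 = 4.75
floor(4.75) = 4

4


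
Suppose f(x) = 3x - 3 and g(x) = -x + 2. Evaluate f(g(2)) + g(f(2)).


f(g(2)) = -3
g(f(2)) = -1
Sum = -4

-4


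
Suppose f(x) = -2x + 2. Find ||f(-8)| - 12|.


f(-8) = 18
|18| = 18
|18 - 12| = 6

6


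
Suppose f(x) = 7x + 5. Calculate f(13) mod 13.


5


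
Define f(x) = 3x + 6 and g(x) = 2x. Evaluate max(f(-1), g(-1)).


f(-1) = 3
g(-1) = -2
max = 3

3


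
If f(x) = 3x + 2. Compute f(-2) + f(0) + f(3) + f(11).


f(-2) = -4
f(0) = 2
f(3) = 11
f(11) = 35
Sum = 44

44


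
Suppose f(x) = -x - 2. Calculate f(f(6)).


f(6) = -8
f(-8) = 6

6


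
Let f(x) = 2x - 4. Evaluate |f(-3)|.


f(-3) = -10
|-10| = 10

10


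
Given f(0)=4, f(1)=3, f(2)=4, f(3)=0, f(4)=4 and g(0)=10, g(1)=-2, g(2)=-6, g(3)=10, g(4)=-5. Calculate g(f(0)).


f(0) = 4
g(4) = -5

-5


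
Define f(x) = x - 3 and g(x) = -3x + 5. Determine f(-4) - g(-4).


f(-4) = -7
g(-4) = 17
Difference = -24

-24


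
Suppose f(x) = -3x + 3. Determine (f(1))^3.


f(1) = 0
(0)^3 = 0

0


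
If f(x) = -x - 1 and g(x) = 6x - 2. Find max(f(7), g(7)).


f(7) = -8
g(7) = 40
max = 40

40


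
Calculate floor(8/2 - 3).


8/2 = 4
4 - 3 = 1
floor(1) = 1

1


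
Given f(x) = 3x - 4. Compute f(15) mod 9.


5


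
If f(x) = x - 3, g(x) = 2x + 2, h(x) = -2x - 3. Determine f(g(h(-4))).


h(-4) = 5
g(5) = 12
f(12) = 9

9


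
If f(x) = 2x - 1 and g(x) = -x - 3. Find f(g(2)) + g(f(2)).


f(g(2)) = -11
g(f(2)) = -6
Sum = -17

-17


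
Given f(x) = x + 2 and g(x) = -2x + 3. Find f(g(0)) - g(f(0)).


f(g(0)) = 5
g(f(0)) = -1
Difference = 6

6


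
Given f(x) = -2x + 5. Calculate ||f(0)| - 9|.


4


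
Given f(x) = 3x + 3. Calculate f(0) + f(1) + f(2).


f(0) = 3
f(1) = 6
f(2) = 9
Sum = 18

18


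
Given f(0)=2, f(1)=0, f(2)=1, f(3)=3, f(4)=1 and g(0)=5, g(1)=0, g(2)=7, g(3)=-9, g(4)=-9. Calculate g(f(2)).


f(2) = 1
g(1) = 0

0


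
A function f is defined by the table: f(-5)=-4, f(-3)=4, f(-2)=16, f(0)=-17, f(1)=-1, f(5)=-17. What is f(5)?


Reading from the table at x = 5

-17


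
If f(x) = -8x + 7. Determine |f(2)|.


f(2) = -9
|-9| = 9

9


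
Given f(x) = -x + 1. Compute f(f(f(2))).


f(2) = -1
f(-1) = 2
f(2) = -1

-1


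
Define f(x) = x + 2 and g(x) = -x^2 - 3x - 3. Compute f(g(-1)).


g(-1) = -1
f(-1) = 1

1


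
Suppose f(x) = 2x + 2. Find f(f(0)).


f(0) = 2
f(2) = 6

6


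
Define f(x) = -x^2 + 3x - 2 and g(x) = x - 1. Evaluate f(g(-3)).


g(-3) = -4
f(-4) = (-1)*(-4)^2 + 3*(-4) - 2 = -30

-30


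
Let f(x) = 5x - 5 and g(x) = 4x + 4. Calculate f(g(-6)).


g(-6) = -20
f(-20) = -105

-105


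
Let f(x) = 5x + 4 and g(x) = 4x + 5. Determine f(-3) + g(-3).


-18


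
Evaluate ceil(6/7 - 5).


6/7 = 0.8571
0.8571 - 5 = -4.1429
ceil(-4.1429) = -4

-4


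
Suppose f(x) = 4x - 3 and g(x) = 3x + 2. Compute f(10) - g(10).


f(10) = 37
g(10) = 32
Difference = 5

5


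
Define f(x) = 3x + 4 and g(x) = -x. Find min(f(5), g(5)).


-5


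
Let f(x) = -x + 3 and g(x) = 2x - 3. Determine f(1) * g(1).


f(1) = 2
g(1) = -1
Product = -2

-2


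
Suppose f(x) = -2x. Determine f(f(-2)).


f(-2) = 4
f(4) = -8

-8


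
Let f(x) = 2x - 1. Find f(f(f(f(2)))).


f(2) = 3
f(3) = 5
f(5) = 9
f(9) = 17

17


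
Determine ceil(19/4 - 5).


19/4 = 4.75
4.75 - 5 = -0.25
ceil(-0.25) = 0

0


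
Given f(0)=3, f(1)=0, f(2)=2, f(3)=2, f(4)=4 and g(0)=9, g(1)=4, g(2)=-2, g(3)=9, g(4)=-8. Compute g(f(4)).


f(4) = 4
g(4) = -8

-8


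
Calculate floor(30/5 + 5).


30/5 = 6
6 + 5 = 11
floor(11) = 11

11


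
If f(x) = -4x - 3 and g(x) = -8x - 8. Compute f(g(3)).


125


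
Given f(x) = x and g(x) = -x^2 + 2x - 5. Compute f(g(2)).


g(2) = -5
f(-5) = -5

-5


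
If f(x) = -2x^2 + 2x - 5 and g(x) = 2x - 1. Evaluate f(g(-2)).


-65


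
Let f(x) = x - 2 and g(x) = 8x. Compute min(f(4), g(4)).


f(4) = 2
g(4) = 32
min = 2

2


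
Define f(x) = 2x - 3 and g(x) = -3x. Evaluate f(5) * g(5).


-105


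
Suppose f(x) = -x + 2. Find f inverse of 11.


Solve -x + 2 = 11
x = (11 - 2) / (-1) = -9

-9


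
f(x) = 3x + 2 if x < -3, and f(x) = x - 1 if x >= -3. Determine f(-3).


-4


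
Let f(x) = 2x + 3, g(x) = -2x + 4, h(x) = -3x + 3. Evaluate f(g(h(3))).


h(3) = -6
g(-6) = 16
f(16) = 35

35


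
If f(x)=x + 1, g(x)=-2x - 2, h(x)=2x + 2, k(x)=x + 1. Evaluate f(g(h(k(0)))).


-9


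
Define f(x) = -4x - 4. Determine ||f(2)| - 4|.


f(2) = -12
|-12| = 12
|12 - 4| = 8

8


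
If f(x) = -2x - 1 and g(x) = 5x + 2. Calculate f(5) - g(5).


f(5) = -11
g(5) = 27
Difference = -38

-38


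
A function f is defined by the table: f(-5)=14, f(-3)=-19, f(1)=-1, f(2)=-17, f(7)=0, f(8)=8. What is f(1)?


Reading from the table at x = 1

-1


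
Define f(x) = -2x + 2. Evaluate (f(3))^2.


f(3) = -4
(-4)^2 = 16

16


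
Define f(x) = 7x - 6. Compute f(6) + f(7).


f(6) = 36
f(7) = 43
Sum = 79

79


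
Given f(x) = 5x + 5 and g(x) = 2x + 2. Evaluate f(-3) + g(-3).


f(-3) = -10
g(-3) = -4
Sum = -14

-14


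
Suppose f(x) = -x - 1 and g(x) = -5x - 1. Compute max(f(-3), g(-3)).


f(-3) = 2
g(-3) = 14
max = 14

14


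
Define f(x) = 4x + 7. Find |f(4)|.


f(4) = 23
|23| = 23

23


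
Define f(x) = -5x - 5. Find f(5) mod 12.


f(5) = -30
-30 mod 12 = 6

6


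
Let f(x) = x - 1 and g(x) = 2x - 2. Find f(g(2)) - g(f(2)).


1


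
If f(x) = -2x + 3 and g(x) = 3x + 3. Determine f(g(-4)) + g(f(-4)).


f(g(-4)) = 21
g(f(-4)) = 36
Sum = 57

57


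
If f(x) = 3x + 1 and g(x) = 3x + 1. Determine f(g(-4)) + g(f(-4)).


-64


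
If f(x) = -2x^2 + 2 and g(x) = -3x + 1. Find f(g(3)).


g(3) = -8
f(-8) = (-2)*(-8)^2 + 2 = -126

-126


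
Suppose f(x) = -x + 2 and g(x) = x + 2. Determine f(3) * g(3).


f(3) = -1
g(3) = 5
Product = -5

-5


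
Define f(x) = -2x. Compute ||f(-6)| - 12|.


f(-6) = 12
|12| = 12
|12 - 12| = 0

0


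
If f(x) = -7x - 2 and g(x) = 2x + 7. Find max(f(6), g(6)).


f(6) = -44
g(6) = 19
max = 19

19


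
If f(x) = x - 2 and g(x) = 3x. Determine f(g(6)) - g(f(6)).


f(g(6)) = 16
g(f(6)) = 12
Difference = 4

4


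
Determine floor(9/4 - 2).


9/4 = 2.25
2.25 - 2 = 0.25
floor(0.25) = 0

0


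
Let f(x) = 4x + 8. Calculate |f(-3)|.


f(-3) = -4
|-4| = 4

4


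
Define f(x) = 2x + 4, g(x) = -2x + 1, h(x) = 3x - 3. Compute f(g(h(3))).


h(3) = 6
g(6) = -11
f(-11) = -18

-18


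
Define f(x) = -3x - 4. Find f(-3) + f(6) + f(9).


f(-3) = 5
f(6) = -22
f(9) = -31
Sum = -48

-48


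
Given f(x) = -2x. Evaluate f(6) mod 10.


f(6) = -12
-12 mod 10 = 8

8


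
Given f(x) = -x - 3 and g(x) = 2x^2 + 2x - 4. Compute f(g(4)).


g(4) = 36
f(36) = -39

-39


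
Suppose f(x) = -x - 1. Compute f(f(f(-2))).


f(-2) = 1
f(1) = -2
f(-2) = 1

1


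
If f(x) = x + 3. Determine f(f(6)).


f(6) = 9
f(9) = 12

12


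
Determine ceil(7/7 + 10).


7/7 = 1
1 + 10 = 11
ceil(11) = 11

11


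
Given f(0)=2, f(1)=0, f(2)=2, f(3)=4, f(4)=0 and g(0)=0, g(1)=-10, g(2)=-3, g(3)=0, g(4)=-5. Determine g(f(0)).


f(0) = 2
g(2) = -3

-3


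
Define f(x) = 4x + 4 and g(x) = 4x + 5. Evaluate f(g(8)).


g(8) = 37
f(37) = 152

152


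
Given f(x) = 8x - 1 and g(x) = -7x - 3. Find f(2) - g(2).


f(2) = 15
g(2) = -17
Difference = 32

32


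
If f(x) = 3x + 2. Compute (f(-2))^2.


f(-2) = -4
(-4)^2 = 16

16


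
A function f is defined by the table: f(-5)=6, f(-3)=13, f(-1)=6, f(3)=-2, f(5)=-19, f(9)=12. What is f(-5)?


Reading from the table at x = -5

6


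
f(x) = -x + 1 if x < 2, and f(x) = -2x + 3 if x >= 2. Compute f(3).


3 satisfies x >= 2
f(3) = -3

-3


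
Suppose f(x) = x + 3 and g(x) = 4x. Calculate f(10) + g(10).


f(10) = 13
g(10) = 40
Sum = 53

53


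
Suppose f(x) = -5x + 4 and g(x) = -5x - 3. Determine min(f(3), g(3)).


f(3) = -11
g(3) = -18
min = -18

-18


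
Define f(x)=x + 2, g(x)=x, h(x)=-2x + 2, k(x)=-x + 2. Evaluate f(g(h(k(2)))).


4


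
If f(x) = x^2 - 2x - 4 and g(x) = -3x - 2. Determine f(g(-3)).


g(-3) = 7
f(7) = 1*(7)^2 - 2*(7) - 4 = 31

31


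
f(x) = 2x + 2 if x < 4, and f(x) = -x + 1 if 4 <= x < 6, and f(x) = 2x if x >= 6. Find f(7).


7 satisfies x >= 6
f(7) = 14

14


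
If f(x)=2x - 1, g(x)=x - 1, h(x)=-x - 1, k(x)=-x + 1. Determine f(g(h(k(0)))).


k(0) = 1
h(1) = -2
g(-2) = -3
f(-3) = -7

-7


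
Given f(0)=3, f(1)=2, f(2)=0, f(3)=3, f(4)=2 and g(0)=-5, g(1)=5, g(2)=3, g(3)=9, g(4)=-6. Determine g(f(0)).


f(0) = 3
g(3) = 9

9


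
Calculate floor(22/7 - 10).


22/7 = 3.1429
3.1429 - 10 = -6.8571
floor(-6.8571) = -7

-7


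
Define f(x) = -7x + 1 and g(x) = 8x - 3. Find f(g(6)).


g(6) = 45
f(45) = -314

-314


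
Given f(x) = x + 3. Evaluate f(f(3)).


f(3) = 6
f(6) = 9

9


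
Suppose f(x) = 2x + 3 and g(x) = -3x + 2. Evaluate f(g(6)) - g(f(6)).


f(g(6)) = -29
g(f(6)) = -43
Difference = 14

14


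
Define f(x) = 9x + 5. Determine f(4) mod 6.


f(4) = 41
41 mod 6 = 5

5


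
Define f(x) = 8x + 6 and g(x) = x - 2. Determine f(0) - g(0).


f(0) = 6
g(0) = -2
Difference = 8

8


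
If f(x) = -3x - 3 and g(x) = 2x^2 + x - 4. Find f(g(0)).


g(0) = -4
f(-4) = 9

9


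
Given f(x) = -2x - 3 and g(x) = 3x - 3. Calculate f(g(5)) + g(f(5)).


f(g(5)) = -27
g(f(5)) = -42
Sum = -69

-69


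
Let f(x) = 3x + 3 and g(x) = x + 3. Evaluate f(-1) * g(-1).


f(-1) = 0
g(-1) = 2
Product = 0

0


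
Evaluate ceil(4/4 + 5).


4/4 = 1
1 + 5 = 6
ceil(6) = 6

6


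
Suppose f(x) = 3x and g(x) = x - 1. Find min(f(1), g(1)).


f(1) = 3
g(1) = 0
min = 0

0


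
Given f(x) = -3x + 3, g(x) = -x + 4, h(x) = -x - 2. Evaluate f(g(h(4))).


h(4) = -6
g(-6) = 10
f(10) = -27

-27


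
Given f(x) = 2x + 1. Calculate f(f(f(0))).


7


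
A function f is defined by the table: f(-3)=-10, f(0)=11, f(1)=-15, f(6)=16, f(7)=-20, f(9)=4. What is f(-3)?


Reading from the table at x = -3

-10


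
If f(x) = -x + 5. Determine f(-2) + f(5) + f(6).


6


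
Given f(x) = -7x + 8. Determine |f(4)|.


20


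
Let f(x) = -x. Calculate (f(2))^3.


f(2) = -2
(-2)^3 = -8

-8


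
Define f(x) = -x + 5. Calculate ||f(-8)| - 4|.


f(-8) = 13
|13| = 13
|13 - 4| = 9

9


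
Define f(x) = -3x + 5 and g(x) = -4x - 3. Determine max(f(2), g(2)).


-1


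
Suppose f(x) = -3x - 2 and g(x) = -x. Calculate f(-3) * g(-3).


f(-3) = 7
g(-3) = 3
Product = 21

21


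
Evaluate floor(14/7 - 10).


14/7 = 2
2 - 10 = -8
floor(-8) = -8

-8


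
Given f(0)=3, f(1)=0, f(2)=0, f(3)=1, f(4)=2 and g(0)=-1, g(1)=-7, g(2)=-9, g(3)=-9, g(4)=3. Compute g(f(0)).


f(0) = 3
g(3) = -9

-9


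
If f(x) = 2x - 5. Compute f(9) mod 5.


f(9) = 13
13 mod 5 = 3

3


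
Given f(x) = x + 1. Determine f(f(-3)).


-1


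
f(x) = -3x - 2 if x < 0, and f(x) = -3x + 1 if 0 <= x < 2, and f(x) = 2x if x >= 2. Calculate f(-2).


-2 satisfies x < 0
f(-2) = 4

4


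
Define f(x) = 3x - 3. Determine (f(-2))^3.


-729


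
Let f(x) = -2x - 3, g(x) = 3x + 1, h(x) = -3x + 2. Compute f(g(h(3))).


37


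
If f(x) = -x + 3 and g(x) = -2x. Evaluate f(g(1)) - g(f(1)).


f(g(1)) = 5
g(f(1)) = -4
Difference = 9

9


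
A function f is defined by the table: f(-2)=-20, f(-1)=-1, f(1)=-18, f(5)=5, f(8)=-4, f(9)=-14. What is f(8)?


Reading from the table at x = 8

-4


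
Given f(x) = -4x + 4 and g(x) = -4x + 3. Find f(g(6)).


g(6) = -21
f(-21) = 88

88


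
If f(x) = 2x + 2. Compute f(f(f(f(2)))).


62


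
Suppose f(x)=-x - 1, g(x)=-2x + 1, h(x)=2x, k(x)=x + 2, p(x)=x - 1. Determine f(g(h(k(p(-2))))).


p(-2) = -3
k(-3) = -1
h(-1) = -2
g(-2) = 5
f(5) = -6

-6


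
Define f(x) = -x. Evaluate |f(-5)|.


f(-5) = 5
|5| = 5

5


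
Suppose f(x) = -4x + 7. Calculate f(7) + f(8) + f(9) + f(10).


-108


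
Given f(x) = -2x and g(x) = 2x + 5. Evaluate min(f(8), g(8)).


f(8) = -16
g(8) = 21
min = -16

-16


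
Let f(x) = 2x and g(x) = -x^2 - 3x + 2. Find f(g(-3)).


g(-3) = 2
f(2) = 4

4


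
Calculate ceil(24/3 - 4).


24/3 = 8
8 - 4 = 4
ceil(4) = 4

4


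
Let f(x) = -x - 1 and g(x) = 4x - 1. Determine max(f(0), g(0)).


f(0) = -1
g(0) = -1
max = -1

-1


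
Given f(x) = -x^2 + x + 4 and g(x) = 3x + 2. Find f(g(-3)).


-52


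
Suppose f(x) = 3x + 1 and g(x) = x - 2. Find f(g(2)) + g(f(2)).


f(g(2)) = 1
g(f(2)) = 5
Sum = 6

6


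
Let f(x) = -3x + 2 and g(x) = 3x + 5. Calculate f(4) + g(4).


f(4) = -10
g(4) = 17
Sum = 7

7


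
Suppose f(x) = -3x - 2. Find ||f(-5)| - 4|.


9


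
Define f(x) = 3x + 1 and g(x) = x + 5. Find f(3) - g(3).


f(3) = 10
g(3) = 8
Difference = 2

2


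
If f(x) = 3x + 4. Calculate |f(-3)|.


5


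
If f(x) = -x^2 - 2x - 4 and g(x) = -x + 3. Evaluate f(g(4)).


g(4) = -1
f(-1) = (-1)*(-1)^2 - 2*(-1) - 4 = -3

-3


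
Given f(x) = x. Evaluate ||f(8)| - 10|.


f(8) = 8
|8| = 8
|8 - 10| = 2

2


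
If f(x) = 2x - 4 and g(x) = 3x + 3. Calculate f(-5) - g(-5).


f(-5) = -14
g(-5) = -12
Difference = -2

-2


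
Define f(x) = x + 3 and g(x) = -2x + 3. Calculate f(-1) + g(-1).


f(-1) = 2
g(-1) = 5
Sum = 7

7


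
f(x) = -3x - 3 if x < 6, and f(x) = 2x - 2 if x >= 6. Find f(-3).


-3 satisfies x < 6
f(-3) = 6

6


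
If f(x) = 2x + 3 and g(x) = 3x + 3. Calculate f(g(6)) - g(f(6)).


f(g(6)) = 45
g(f(6)) = 48
Difference = -3

-3


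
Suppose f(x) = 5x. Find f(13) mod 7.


f(13) = 65
65 mod 7 = 2

2


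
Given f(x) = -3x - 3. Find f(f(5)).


51


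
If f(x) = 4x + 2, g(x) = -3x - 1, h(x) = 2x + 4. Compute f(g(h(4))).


-146


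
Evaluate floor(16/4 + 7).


16/4 = 4
4 + 7 = 11
floor(11) = 11

11


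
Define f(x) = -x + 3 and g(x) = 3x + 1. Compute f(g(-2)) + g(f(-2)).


24


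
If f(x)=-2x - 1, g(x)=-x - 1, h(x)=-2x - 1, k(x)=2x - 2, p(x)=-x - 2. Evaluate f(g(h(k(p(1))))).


p(1) = -3
k(-3) = -8
h(-8) = 15
g(15) = -16
f(-16) = 31

31


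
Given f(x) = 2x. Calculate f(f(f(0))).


f(0) = 0
f(0) = 0
f(0) = 0

0


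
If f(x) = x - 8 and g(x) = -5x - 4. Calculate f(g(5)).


g(5) = -29
f(-29) = -37

-37


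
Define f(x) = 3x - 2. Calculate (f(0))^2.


f(0) = -2
(-2)^2 = 4

4


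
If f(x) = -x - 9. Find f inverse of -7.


Solve -x - 9 = -7
x = (-7 + 9) / (-1) = -2

-2


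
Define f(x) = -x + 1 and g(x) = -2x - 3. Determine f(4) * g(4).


f(4) = -3
g(4) = -11
Product = 33

33


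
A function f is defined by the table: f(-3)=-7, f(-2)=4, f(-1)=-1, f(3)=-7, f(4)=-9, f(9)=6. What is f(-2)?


Reading from the table at x = -2

4


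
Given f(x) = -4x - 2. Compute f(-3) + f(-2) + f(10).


f(-3) = 10
f(-2) = 6
f(10) = -42
Sum = -26

-26


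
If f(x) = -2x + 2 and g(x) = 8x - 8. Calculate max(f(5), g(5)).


f(5) = -8
g(5) = 32
max = 32

32


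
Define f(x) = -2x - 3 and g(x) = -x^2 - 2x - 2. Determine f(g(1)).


g(1) = -5
f(-5) = 7

7


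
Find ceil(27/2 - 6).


27/2 = 13.5
13.5 - 6 = 7.5
ceil(7.5) = 8

8


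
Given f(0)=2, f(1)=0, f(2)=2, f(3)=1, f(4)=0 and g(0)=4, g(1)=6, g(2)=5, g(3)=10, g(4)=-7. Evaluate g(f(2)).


f(2) = 2
g(2) = 5

5


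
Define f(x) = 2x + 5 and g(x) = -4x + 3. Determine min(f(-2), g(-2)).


f(-2) = 1
g(-2) = 11
min = 1

1


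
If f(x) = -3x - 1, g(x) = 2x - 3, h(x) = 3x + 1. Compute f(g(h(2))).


h(2) = 7
g(7) = 11
f(11) = -34

-34


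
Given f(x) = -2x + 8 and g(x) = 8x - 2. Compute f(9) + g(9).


f(9) = -10
g(9) = 70
Sum = 60

60


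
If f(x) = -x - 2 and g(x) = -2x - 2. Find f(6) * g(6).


f(6) = -8
g(6) = -14
Product = 112

112


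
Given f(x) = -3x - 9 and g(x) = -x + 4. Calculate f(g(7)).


g(7) = -3
f(-3) = 0

0


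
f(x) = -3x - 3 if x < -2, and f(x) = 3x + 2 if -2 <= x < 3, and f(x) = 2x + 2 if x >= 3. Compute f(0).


0 satisfies -2 <= x < 3
f(0) = 2

2


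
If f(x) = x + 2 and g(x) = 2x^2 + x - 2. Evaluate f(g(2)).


g(2) = 8
f(8) = 10

10


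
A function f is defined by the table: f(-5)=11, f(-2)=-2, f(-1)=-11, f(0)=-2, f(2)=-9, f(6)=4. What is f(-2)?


Reading from the table at x = -2

-2


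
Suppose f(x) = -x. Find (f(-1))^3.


f(-1) = 1
(1)^3 = 1

1


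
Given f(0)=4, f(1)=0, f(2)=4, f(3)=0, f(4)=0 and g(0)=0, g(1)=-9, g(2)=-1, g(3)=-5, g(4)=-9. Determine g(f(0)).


f(0) = 4
g(4) = -9

-9


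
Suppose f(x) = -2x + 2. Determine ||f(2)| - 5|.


f(2) = -2
|-2| = 2
|2 - 5| = 3

3


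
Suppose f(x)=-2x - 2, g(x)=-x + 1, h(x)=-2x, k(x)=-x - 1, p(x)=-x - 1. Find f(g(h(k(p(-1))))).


p(-1) = 0
k(0) = -1
h(-1) = 2
g(2) = -1
f(-1) = 0

0


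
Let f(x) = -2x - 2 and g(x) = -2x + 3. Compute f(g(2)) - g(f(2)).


f(g(2)) = 0
g(f(2)) = 15
Difference = -15

-15


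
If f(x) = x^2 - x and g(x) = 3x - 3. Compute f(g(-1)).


g(-1) = -6
f(-6) = 1*(-6)^2 - 1*(-6) = 42

42


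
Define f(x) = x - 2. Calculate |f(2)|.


f(2) = 0
|0| = 0

0


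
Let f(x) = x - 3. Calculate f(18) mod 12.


f(18) = 15
15 mod 12 = 3

3


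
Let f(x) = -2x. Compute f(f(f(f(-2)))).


f(-2) = 4
f(4) = -8
f(-8) = 16
f(16) = -32

-32


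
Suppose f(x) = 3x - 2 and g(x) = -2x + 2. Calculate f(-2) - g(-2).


-14


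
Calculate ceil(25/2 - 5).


8


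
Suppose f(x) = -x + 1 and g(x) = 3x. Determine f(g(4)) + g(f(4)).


f(g(4)) = -11
g(f(4)) = -9
Sum = -20

-20


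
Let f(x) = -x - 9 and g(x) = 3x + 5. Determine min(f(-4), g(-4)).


f(-4) = -5
g(-4) = -7
min = -7

-7


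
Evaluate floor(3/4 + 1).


3/4 = 0.75
0.75 + 1 = 1.75
floor(1.75) = 1

1


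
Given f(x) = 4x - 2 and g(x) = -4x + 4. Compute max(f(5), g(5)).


f(5) = 18
g(5) = -16
max = 18

18


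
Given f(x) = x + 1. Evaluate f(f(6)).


8


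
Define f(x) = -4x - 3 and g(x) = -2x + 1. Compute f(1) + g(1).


f(1) = -7
g(1) = -1
Sum = -8

-8


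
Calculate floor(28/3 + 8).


17


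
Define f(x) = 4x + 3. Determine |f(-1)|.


1


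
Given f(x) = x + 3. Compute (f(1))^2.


16


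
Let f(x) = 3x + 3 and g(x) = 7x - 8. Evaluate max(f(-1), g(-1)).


f(-1) = 0
g(-1) = -15
max = 0

0


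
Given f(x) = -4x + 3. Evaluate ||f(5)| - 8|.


f(5) = -17
|-17| = 17
|17 - 8| = 9

9


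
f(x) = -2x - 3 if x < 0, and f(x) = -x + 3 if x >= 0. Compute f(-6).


-6 satisfies x < 0
f(-6) = 9

9


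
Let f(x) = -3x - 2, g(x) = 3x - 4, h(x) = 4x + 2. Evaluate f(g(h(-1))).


h(-1) = -2
g(-2) = -10
f(-10) = 28

28


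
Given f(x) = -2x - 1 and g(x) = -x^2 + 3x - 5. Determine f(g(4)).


g(4) = -9
f(-9) = 17

17


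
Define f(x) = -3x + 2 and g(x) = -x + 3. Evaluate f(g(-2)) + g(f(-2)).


f(g(-2)) = -13
g(f(-2)) = -5
Sum = -18

-18


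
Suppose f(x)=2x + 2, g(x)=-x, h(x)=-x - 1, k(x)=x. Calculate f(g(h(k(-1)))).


k(-1) = -1
h(-1) = 0
g(0) = 0
f(0) = 2

2


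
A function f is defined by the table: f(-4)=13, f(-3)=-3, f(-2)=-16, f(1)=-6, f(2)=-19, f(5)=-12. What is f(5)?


Reading from the table at x = 5

-12


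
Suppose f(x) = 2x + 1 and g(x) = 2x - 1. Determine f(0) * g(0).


f(0) = 1
g(0) = -1
Product = -1

-1


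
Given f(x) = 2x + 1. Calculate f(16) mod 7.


f(16) = 33
33 mod 7 = 5

5


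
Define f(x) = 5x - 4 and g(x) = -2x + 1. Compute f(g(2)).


g(2) = -3
f(-3) = -19

-19


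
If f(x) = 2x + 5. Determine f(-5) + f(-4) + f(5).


f(-5) = -5
f(-4) = -3
f(5) = 15
Sum = 7

7


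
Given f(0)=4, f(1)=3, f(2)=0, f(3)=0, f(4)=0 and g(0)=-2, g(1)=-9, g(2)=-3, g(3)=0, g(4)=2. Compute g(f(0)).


2


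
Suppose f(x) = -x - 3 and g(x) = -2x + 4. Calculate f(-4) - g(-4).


-11


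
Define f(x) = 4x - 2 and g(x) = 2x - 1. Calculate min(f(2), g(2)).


3


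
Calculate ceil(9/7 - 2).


9/7 = 1.2857
1.2857 - 2 = -0.7143
ceil(-0.7143) = 0

0


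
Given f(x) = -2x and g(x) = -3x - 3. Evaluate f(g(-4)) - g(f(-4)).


f(g(-4)) = -18
g(f(-4)) = -27
Difference = 9

9


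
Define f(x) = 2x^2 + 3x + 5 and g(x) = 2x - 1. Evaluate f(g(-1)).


g(-1) = -3
f(-3) = 2*(-3)^2 + 3*(-3) + 5 = 14

14


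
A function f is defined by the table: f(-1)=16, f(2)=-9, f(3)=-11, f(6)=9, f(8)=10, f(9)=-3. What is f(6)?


Reading from the table at x = 6

9


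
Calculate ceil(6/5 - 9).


6/5 = 1.2
1.2 - 9 = -7.8
ceil(-7.8) = -7

-7


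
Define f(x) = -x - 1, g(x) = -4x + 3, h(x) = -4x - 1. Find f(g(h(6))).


-104


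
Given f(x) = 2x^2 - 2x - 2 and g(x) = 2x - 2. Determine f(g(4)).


g(4) = 6
f(6) = 2*(6)^2 - 2*(6) - 2 = 58

58


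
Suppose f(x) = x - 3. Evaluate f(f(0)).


f(0) = -3
f(-3) = -6

-6


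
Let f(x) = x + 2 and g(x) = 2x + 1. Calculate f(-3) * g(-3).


f(-3) = -1
g(-3) = -5
Product = 5

5


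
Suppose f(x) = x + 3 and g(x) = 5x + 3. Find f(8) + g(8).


f(8) = 11
g(8) = 43
Sum = 54

54


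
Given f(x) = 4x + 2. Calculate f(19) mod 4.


f(19) = 78
78 mod 4 = 2

2


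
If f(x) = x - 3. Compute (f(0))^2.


f(0) = -3
(-3)^2 = 9

9


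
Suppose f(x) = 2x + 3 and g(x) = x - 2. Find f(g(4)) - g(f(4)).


f(g(4)) = 7
g(f(4)) = 9
Difference = -2

-2


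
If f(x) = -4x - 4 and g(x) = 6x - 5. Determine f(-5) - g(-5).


f(-5) = 16
g(-5) = -35
Difference = 51

51


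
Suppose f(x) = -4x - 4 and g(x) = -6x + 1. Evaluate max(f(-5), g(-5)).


f(-5) = 16
g(-5) = 31
max = 31

31


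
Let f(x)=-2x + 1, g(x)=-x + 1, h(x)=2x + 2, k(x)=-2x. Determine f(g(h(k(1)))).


k(1) = -2
h(-2) = -2
g(-2) = 3
f(3) = -5

-5


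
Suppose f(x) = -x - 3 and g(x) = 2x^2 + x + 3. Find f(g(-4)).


g(-4) = 31
f(31) = -34

-34


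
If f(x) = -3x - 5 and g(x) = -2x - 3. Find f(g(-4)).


g(-4) = 5
f(5) = -20

-20


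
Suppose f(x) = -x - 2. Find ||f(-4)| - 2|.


f(-4) = 2
|2| = 2
|2 - 2| = 0

0


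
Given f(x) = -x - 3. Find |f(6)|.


9


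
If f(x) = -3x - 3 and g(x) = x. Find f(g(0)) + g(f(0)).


f(g(0)) = -3
g(f(0)) = -3
Sum = -6

-6


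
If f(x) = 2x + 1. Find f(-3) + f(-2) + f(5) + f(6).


16


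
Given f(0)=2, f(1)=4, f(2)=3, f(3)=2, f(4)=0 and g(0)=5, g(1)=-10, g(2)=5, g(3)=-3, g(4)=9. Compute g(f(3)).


5


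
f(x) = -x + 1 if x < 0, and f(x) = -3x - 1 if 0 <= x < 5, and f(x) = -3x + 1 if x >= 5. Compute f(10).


10 satisfies x >= 5
f(10) = -29

-29


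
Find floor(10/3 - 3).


10/3 = 3.3333
3.3333 - 3 = 0.3333
floor(0.3333) = 0

0


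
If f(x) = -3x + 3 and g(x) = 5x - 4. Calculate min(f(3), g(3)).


f(3) = -6
g(3) = 11
min = -6

-6


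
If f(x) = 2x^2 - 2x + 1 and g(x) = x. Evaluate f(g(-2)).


g(-2) = -2
f(-2) = 2*(-2)^2 - 2*(-2) + 1 = 13

13


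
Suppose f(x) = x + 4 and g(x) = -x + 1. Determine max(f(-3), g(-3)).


4


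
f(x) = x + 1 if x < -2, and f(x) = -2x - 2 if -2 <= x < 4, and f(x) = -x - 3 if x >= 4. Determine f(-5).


-5 satisfies x < -2
f(-5) = -4

-4


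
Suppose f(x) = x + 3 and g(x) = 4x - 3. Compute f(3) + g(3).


f(3) = 6
g(3) = 9
Sum = 15

15


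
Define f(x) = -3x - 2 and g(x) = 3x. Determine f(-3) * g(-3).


f(-3) = 7
g(-3) = -9
Product = -63

-63


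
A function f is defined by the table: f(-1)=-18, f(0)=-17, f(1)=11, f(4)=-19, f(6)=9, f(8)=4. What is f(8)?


Reading from the table at x = 8

4


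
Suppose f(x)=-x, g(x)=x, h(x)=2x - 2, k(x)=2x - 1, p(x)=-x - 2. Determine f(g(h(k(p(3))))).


p(3) = -5
k(-5) = -11
h(-11) = -24
g(-24) = -24
f(-24) = 24

24


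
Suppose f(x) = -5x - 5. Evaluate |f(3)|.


f(3) = -20
|-20| = 20

20


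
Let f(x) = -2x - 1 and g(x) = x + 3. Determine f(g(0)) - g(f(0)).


f(g(0)) = -7
g(f(0)) = 2
Difference = -9

-9


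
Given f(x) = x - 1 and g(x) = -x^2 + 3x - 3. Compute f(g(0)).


g(0) = -3
f(-3) = -4

-4


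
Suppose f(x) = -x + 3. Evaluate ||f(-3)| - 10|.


4


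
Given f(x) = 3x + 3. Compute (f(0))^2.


f(0) = 3
(3)^2 = 9

9


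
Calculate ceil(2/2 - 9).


2/2 = 1
1 - 9 = -8
ceil(-8) = -8

-8


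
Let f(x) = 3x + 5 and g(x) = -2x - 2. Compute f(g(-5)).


g(-5) = 8
f(8) = 29

29
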